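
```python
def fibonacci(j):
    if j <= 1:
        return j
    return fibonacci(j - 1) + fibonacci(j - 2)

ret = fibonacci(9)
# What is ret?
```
Call trace (a repeated sub-call is expanded the first time; later identical calls just restate its return value):
fibonacci(j=9)
  fibonacci(j=8)
    fibonacci(j=7)
      fibonacci(j=6)
        fibonacci(j=5)
          fibonacci(j=4)
            fibonacci(j=3)
              fibonacci(j=2)
                fibonacci(j=1)
                -> return 1
                fibonacci(j=0)
                -> return 0
              -> return 1
              fibonacci(j=1)
              -> return 1
            -> return 2
            fibonacci(j=2) -> return 1  (same call as traced above)
          -> return 3
          fibonacci(j=3) -> return 2  (same call as traced above)
        -> return 5
        fibonacci(j=4) -> return 3  (same call as traced above)
      -> return 8
      fibonacci(j=5) -> return 5  (same call as traced above)
    -> return 13
    fibonacci(j=6) -> return 8  (same call as traced above)
  -> return 21
  fibonacci(j=7) -> return 13  (same call as traced above)
-> return 34

Final answer: 34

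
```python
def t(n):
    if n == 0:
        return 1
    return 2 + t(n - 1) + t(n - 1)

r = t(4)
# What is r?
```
Call trace (a repeated sub-call is expanded the first time; later identical calls just restate its return value):
t(n=4)
  t(n=3)
    t(n=2)
      t(n=1)
        t(n=0)
        -> return 1
        t(n=0)
        -> return 1
      -> return 4
      t(n=1) -> return 4  (same call as traced above)
    -> return 10
    t(n=2) -> return 10  (same call as traced above)
  -> return 22
  t(n=3) -> return 22  (same call as traced above)
-> return 46

Final answer: 46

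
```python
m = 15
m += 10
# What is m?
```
Trace:
  m=15
  m=25

Final answer: 25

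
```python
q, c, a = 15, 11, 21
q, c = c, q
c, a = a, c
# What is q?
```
Trace:
  q=15, c=11, a=21
  q=11, c=15, a=21
  q=11, c=21, a=15

Final answer: 11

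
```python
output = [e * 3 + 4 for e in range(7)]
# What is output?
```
Trace:
  e=0
  e=1
  e=2
  e=3
  e=4
  e=5
  e=6
  output=[4, 7, 10, 13, 16, 19, 22]

Final answer: [4, 7, 10, 13, 16, 19, 22]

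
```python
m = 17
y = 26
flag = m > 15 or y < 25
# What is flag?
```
Trace:
  m=17
  m=17, y=26
  m=17, y=26, flag=True

Final answer: True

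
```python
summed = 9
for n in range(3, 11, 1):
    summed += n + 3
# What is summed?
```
Trace:
  summed=9
  summed=15, n=3
  summed=22, n=4
  summed=30, n=5
  summed=39, n=6
  summed=49, n=7
  summed=60, n=8
  summed=72, n=9
  summed=85, n=10

Final answer: 85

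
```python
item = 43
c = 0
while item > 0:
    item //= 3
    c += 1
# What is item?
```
Trace:
  item=43
  item=43, c=0
  item=14, c=1
  item=4, c=2
  item=1, c=3
  item=0, c=4

Final answer: 0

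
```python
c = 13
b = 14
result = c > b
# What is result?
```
Trace:
  c=13
  c=13, b=14
  c=13, b=14, result=False

Final answer: False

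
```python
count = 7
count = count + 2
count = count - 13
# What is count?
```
Trace:
  count=7
  count=9
  count=-4

Final answer: -4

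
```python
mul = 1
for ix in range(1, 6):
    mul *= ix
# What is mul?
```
Trace:
  mul=1
  mul=1, ix=1
  mul=2, ix=2
  mul=6, ix=3
  mul=24, ix=4
  mul=120, ix=5

Final answer: 120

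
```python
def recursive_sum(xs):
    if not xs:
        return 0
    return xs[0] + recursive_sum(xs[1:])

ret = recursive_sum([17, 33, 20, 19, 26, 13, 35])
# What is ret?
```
Call trace:
recursive_sum(xs=[17, 33, 20, 19, 26, 13, 35])
  recursive_sum(xs=[33, 20, 19, 26, 13, 35])
    recursive_sum(xs=[20, 19, 26, 13, 35])
      recursive_sum(xs=[19, 26, 13, 35])
        recursive_sum(xs=[26, 13, 35])
          recursive_sum(xs=[13, 35])
            recursive_sum(xs=[35])
              recursive_sum(xs=[])
              -> return 0
            -> return 35
          -> return 48
        -> return 74
      -> return 93
    -> return 113
  -> return 146
-> return 163

Final answer: 163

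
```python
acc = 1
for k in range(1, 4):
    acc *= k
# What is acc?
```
Trace:
  acc=1
  acc=1, k=1
  acc=2, k=2
  acc=6, k=3

Final answer: 6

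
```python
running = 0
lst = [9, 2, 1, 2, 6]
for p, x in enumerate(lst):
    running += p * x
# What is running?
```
Trace:
  running=0
  running=0, p=0, x=9
  running=2, p=1, x=2
  running=4, p=2, x=1
  running=10, p=3, x=2
  running=34, p=4, x=6

Final answer: 34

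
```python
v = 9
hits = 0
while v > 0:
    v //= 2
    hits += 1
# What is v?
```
Trace:
  v=9
  v=9, hits=0
  v=4, hits=1
  v=2, hits=2
  v=1, hits=3
  v=0, hits=4

Final answer: 0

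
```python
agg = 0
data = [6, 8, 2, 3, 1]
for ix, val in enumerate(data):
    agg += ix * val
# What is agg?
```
Trace:
  agg=0
  agg=0, ix=0, val=6
  agg=8, ix=1, val=8
  agg=12, ix=2, val=2
  agg=21, ix=3, val=3
  agg=25, ix=4, val=1

Final answer: 25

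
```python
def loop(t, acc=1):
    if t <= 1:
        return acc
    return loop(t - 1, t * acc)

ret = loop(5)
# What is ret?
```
Call trace:
loop(t=5, acc=1)
  loop(t=4, acc=5)
    loop(t=3, acc=20)
      loop(t=2, acc=60)
        loop(t=1, acc=120)
        -> return 120
      -> return 120
    -> return 120
  -> return 120
-> return 120

Final answer: 120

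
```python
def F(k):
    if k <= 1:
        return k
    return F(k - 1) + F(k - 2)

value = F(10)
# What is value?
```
Call trace (a repeated sub-call is expanded the first time; later identical calls just restate its return value):
F(k=10)
  F(k=9)
    F(k=8)
      F(k=7)
        F(k=6)
          F(k=5)
            F(k=4)
              F(k=3)
                F(k=2)
                  F(k=1)
                  -> return 1
                  F(k=0)
                  -> return 0
                -> return 1
                F(k=1)
                -> return 1
              -> return 2
              F(k=2) -> return 1  (same call as traced above)
            -> return 3
            F(k=3) -> return 2  (same call as traced above)
          -> return 5
          F(k=4) -> return 3  (same call as traced above)
        -> return 8
        F(k=5) -> return 5  (same call as traced above)
      -> return 13
      F(k=6) -> return 8  (same call as traced above)
    -> return 21
    F(k=7) -> return 13  (same call as traced above)
  -> return 34
  F(k=8) -> return 21  (same call as traced above)
-> return 55

Final answer: 55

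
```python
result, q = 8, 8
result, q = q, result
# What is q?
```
Trace:
  result=8, q=8
  result=8, q=8

Final answer: 8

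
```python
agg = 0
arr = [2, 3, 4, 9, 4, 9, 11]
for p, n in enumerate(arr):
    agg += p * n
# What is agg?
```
Trace:
  agg=0
  agg=0, p=0, n=2
  agg=3, p=1, n=3
  agg=11, p=2, n=4
  agg=38, p=3, n=9
  agg=54, p=4, n=4
  agg=99, p=5, n=9
  agg=165, p=6, n=11

Final answer: 165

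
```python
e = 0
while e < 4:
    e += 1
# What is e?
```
Trace:
  e=0
  e=1
  e=2
  e=3
  e=4

Final answer: 4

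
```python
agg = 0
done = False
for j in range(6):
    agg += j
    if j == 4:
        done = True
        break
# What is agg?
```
Trace:
  agg=0
  agg=0, done=False
  agg=0, done=False, j=0
  agg=1, done=False, j=1
  agg=3, done=False, j=2
  agg=6, done=False, j=3
  agg=10, done=True, j=4

Final answer: 10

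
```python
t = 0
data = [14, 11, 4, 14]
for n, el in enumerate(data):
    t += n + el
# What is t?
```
Trace:
  t=0
  t=14, n=0, el=14
  t=26, n=1, el=11
  t=32, n=2, el=4
  t=49, n=3, el=14

Final answer: 49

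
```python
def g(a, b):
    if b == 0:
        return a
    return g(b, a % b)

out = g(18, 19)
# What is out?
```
Call trace:
g(a=18, b=19)
  g(a=19, b=18)
    g(a=18, b=1)
      g(a=1, b=0)
      -> return 1
    -> return 1
  -> return 1
-> return 1

Final answer: 1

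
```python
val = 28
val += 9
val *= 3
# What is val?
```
Trace:
  val=28
  val=37
  val=111

Final answer: 111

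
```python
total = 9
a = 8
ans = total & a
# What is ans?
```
Trace:
  total=9
  total=9, a=8
  total=9, a=8, ans=8

Final answer: 8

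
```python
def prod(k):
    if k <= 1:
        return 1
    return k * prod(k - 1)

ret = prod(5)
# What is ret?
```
Call trace:
prod(k=5)
  prod(k=4)
    prod(k=3)
      prod(k=2)
        prod(k=1)
        -> return 1
      -> return 2
    -> return 6
  -> return 24
-> return 120

Final answer: 120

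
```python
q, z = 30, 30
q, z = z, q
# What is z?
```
Trace:
  q=30, z=30
  q=30, z=30

Final answer: 30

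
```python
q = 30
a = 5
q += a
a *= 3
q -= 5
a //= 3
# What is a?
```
Trace:
  q=30
  q=30, a=5
  q=35, a=5
  q=35, a=15
  q=30, a=15
  q=30, a=5

Final answer: 5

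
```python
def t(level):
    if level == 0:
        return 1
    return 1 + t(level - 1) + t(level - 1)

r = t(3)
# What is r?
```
Call trace (a repeated sub-call is expanded the first time; later identical calls just restate its return value):
t(level=3)
  t(level=2)
    t(level=1)
      t(level=0)
      -> return 1
      t(level=0)
      -> return 1
    -> return 3
    t(level=1) -> return 3  (same call as traced above)
  -> return 7
  t(level=2) -> return 7  (same call as traced above)
-> return 15

Final answer: 15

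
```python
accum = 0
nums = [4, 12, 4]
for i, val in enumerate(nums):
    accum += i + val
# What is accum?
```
Trace:
  accum=0
  accum=4, i=0, val=4
  accum=17, i=1, val=12
  accum=23, i=2, val=4

Final answer: 23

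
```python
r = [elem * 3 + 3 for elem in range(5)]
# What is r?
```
Trace:
  elem=0
  elem=1
  elem=2
  elem=3
  elem=4
  r=[3, 6, 9, 12, 15]

Final answer: [3, 6, 9, 12, 15]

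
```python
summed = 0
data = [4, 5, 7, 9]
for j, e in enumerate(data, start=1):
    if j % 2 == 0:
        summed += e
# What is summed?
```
Trace:
  summed=0
  summed=0, j=1, e=4
  summed=5, j=2, e=5
  summed=5, j=3, e=7
  summed=14, j=4, e=9

Final answer: 14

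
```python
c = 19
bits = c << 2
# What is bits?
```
Trace:
  c=19
  c=19, bits=76

Final answer: 76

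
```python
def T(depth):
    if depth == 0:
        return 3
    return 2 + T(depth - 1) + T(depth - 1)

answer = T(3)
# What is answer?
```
Call trace (a repeated sub-call is expanded the first time; later identical calls just restate its return value):
T(depth=3)
  T(depth=2)
    T(depth=1)
      T(depth=0)
      -> return 3
      T(depth=0)
      -> return 3
    -> return 8
    T(depth=1) -> return 8  (same call as traced above)
  -> return 18
  T(depth=2) -> return 18  (same call as traced above)
-> return 38

Final answer: 38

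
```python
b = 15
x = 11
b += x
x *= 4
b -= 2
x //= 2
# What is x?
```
Trace:
  b=15
  b=15, x=11
  b=26, x=11
  b=26, x=44
  b=24, x=44
  b=24, x=22

Final answer: 22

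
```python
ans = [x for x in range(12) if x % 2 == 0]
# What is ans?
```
Trace:
  x=0
  x=1
  x=2
  x=3
  x=4
  x=5
  x=6
  x=7
  x=8
  x=9
  x=10
  x=11
  ans=[0, 2, 4, 6, 8, 10]

Final answer: [0, 2, 4, 6, 8, 10]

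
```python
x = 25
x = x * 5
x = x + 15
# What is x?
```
Trace:
  x=25
  x=125
  x=140

Final answer: 140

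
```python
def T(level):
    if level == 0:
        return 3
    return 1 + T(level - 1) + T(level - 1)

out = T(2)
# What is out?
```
Call trace (a repeated sub-call is expanded the first time; later identical calls just restate its return value):
T(level=2)
  T(level=1)
    T(level=0)
    -> return 3
    T(level=0)
    -> return 3
  -> return 7
  T(level=1) -> return 7  (same call as traced above)
-> return 15

Final answer: 15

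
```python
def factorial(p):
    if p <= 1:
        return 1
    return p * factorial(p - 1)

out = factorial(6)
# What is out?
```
Call trace:
factorial(p=6)
  factorial(p=5)
    factorial(p=4)
      factorial(p=3)
        factorial(p=2)
          factorial(p=1)
          -> return 1
        -> return 2
      -> return 6
    -> return 24
  -> return 120
-> return 720

Final answer: 720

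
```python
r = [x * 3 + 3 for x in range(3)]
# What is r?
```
Trace:
  x=0
  x=1
  x=2
  r=[3, 6, 9]

Final answer: [3, 6, 9]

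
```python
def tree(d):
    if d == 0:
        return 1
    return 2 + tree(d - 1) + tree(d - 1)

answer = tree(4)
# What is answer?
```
Call trace (a repeated sub-call is expanded the first time; later identical calls just restate its return value):
tree(d=4)
  tree(d=3)
    tree(d=2)
      tree(d=1)
        tree(d=0)
        -> return 1
        tree(d=0)
        -> return 1
      -> return 4
      tree(d=1) -> return 4  (same call as traced above)
    -> return 10
    tree(d=2) -> return 10  (same call as traced above)
  -> return 22
  tree(d=3) -> return 22  (same call as traced above)
-> return 46

Final answer: 46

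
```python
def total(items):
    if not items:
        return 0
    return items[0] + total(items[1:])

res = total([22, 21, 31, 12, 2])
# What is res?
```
Call trace:
total(items=[22, 21, 31, 12, 2])
  total(items=[21, 31, 12, 2])
    total(items=[31, 12, 2])
      total(items=[12, 2])
        total(items=[2])
          total(items=[])
          -> return 0
        -> return 2
      -> return 14
    -> return 45
  -> return 66
-> return 88

Final answer: 88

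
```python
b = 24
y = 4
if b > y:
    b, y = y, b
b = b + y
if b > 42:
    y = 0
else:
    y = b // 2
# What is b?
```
Trace:
  b=24
  b=24, y=4
  b=4, y=24
  b=28, y=24
  b=28, y=14

Final answer: 28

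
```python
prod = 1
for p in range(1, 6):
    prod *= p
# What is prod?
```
Trace:
  prod=1
  prod=1, p=1
  prod=2, p=2
  prod=6, p=3
  prod=24, p=4
  prod=120, p=5

Final answer: 120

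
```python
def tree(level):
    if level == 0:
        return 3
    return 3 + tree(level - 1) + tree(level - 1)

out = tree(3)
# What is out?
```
Call trace (a repeated sub-call is expanded the first time; later identical calls just restate its return value):
tree(level=3)
  tree(level=2)
    tree(level=1)
      tree(level=0)
      -> return 3
      tree(level=0)
      -> return 3
    -> return 9
    tree(level=1) -> return 9  (same call as traced above)
  -> return 21
  tree(level=2) -> return 21  (same call as traced above)
-> return 45

Final answer: 45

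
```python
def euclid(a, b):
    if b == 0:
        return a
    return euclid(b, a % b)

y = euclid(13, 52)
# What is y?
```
Call trace:
euclid(a=13, b=52)
  euclid(a=52, b=13)
    euclid(a=13, b=0)
    -> return 13
  -> return 13
-> return 13

Final answer: 13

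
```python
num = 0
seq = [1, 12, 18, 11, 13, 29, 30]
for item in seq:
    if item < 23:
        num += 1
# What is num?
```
Trace:
  num=0
  num=1, item=1
  num=2, item=12
  num=3, item=18
  num=4, item=11
  num=5, item=13
  num=5, item=29
  num=5, item=30

Final answer: 5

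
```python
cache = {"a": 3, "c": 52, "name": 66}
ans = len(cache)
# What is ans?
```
Trace:
  cache={'a': 3, 'c': 52, 'name': 66}
  cache={'a': 3, 'c': 52, 'name': 66}, ans=3

Final answer: 3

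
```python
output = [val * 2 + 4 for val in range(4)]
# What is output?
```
Trace:
  val=0
  val=1
  val=2
  val=3
  output=[4, 6, 8, 10]

Final answer: [4, 6, 8, 10]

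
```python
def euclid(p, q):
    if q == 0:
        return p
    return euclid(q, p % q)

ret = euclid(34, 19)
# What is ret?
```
Call trace:
euclid(p=34, q=19)
  euclid(p=19, q=15)
    euclid(p=15, q=4)
      euclid(p=4, q=3)
        euclid(p=3, q=1)
          euclid(p=1, q=0)
          -> return 1
        -> return 1
      -> return 1
    -> return 1
  -> return 1
-> return 1

Final answer: 1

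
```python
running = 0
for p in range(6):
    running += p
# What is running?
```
Trace:
  running=0
  running=0, p=0
  running=1, p=1
  running=3, p=2
  running=6, p=3
  running=10, p=4
  running=15, p=5

Final answer: 15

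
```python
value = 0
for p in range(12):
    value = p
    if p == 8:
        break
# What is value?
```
Trace:
  value=0
  value=0, p=0
  value=1, p=1
  value=2, p=2
  value=3, p=3
  value=4, p=4
  value=5, p=5
  value=6, p=6
  value=7, p=7
  value=8, p=8

Final answer: 8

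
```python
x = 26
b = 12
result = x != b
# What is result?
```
Trace:
  x=26
  x=26, b=12
  x=26, b=12, result=True

Final answer: True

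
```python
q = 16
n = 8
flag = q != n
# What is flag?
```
Trace:
  q=16
  q=16, n=8
  q=16, n=8, flag=True

Final answer: True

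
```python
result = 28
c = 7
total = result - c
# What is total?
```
Trace:
  result=28
  result=28, c=7
  result=28, c=7, total=21

Final answer: 21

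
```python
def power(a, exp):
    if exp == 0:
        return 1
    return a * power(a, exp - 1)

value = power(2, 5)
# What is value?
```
Call trace:
power(a=2, exp=5)
  power(a=2, exp=4)
    power(a=2, exp=3)
      power(a=2, exp=2)
        power(a=2, exp=1)
          power(a=2, exp=0)
          -> return 1
        -> return 2
      -> return 4
    -> return 8
  -> return 16
-> return 32

Final answer: 32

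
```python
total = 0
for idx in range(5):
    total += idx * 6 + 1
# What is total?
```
Trace:
  total=0
  total=1, idx=0
  total=8, idx=1
  total=21, idx=2
  total=40, idx=3
  total=65, idx=4

Final answer: 65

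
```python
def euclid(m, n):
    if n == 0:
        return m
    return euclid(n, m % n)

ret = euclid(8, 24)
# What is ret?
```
Call trace:
euclid(m=8, n=24)
  euclid(m=24, n=8)
    euclid(m=8, n=0)
    -> return 8
  -> return 8
-> return 8

Final answer: 8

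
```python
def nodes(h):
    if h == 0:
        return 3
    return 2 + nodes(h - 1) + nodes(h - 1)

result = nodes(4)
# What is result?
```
Call trace (a repeated sub-call is expanded the first time; later identical calls just restate its return value):
nodes(h=4)
  nodes(h=3)
    nodes(h=2)
      nodes(h=1)
        nodes(h=0)
        -> return 3
        nodes(h=0)
        -> return 3
      -> return 8
      nodes(h=1) -> return 8  (same call as traced above)
    -> return 18
    nodes(h=2) -> return 18  (same call as traced above)
  -> return 38
  nodes(h=3) -> return 38  (same call as traced above)
-> return 78

Final answer: 78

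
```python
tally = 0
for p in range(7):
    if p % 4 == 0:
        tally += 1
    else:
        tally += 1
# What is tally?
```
Trace:
  tally=0
  tally=1, p=0
  tally=2, p=1
  tally=3, p=2
  tally=4, p=3
  tally=5, p=4
  tally=6, p=5
  tally=7, p=6

Final answer: 7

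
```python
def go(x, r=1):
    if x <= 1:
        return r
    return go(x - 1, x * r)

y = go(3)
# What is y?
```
Call trace:
go(x=3, r=1)
  go(x=2, r=3)
    go(x=1, r=6)
    -> return 6
  -> return 6
-> return 6

Final answer: 6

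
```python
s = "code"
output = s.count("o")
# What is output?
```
Trace:
  s='code'
  s='code', output=1

Final answer: 1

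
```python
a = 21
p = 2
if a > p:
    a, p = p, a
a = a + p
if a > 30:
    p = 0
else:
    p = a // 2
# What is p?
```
Trace:
  a=21
  a=21, p=2
  a=2, p=21
  a=23, p=21
  a=23, p=11

Final answer: 11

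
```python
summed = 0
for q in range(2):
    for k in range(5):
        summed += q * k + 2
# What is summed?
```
Trace:
  summed=0
  summed=2, q=0, k=0
  summed=4, q=0, k=1
  summed=6, q=0, k=2
  summed=8, q=0, k=3
  summed=10, q=0, k=4
  summed=12, q=1, k=0
  summed=15, q=1, k=1
  summed=19, q=1, k=2
  summed=24, q=1, k=3
  summed=30, q=1, k=4

Final answer: 30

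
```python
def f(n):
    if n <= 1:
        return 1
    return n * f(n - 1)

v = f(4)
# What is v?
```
Call trace:
f(n=4)
  f(n=3)
    f(n=2)
      f(n=1)
      -> return 1
    -> return 2
  -> return 6
-> return 24

Final answer: 24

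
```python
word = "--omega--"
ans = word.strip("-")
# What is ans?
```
Trace:
  word='--omega--'
  word='--omega--', ans='omega'

Final answer: 'omega'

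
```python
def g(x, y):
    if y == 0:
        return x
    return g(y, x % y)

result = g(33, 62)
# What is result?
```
Call trace:
g(x=33, y=62)
  g(x=62, y=33)
    g(x=33, y=29)
      g(x=29, y=4)
        g(x=4, y=1)
          g(x=1, y=0)
          -> return 1
        -> return 1
      -> return 1
    -> return 1
  -> return 1
-> return 1

Final answer: 1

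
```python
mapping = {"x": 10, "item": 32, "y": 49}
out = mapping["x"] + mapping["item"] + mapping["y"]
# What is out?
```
Trace:
  mapping={'x': 10, 'item': 32, 'y': 49}
  mapping={'x': 10, 'item': 32, 'y': 49}, out=91

Final answer: 91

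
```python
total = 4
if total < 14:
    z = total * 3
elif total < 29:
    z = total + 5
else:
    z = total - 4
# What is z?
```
Trace:
  total=4
  total=4, z=12

Final answer: 12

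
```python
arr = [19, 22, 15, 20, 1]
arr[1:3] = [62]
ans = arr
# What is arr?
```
Trace:
  arr=[19, 22, 15, 20, 1]
  arr=[19, 62, 20, 1]
  arr=[19, 62, 20, 1], ans=[19, 62, 20, 1]

Final answer: [19, 62, 20, 1]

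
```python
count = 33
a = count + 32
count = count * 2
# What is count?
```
Trace:
  count=33
  count=33, a=65
  count=66, a=65

Final answer: 66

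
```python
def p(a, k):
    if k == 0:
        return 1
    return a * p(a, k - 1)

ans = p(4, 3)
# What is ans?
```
Call trace:
p(a=4, k=3)
  p(a=4, k=2)
    p(a=4, k=1)
      p(a=4, k=0)
      -> return 1
    -> return 4
  -> return 16
-> return 64

Final answer: 64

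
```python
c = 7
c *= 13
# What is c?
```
Trace:
  c=7
  c=91

Final answer: 91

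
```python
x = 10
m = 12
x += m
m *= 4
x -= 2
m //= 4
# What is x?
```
Trace:
  x=10
  x=10, m=12
  x=22, m=12
  x=22, m=48
  x=20, m=48
  x=20, m=12

Final answer: 20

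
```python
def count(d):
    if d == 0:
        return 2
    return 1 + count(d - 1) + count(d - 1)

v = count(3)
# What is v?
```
Call trace (a repeated sub-call is expanded the first time; later identical calls just restate its return value):
count(d=3)
  count(d=2)
    count(d=1)
      count(d=0)
      -> return 2
      count(d=0)
      -> return 2
    -> return 5
    count(d=1) -> return 5  (same call as traced above)
  -> return 11
  count(d=2) -> return 11  (same call as traced above)
-> return 23

Final answer: 23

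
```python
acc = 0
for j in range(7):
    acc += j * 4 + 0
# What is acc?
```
Trace:
  acc=0
  acc=0, j=0
  acc=4, j=1
  acc=12, j=2
  acc=24, j=3
  acc=40, j=4
  acc=60, j=5
  acc=84, j=6

Final answer: 84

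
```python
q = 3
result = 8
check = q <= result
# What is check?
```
Trace:
  q=3
  q=3, result=8
  q=3, result=8, check=True

Final answer: True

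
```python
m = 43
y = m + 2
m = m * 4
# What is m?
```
Trace:
  m=43
  m=43, y=45
  m=172, y=45

Final answer: 172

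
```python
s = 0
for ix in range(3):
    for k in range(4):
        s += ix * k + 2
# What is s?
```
Trace:
  s=0
  s=2, ix=0, k=0
  s=4, ix=0, k=1
  s=6, ix=0, k=2
  s=8, ix=0, k=3
  s=10, ix=1, k=0
  s=13, ix=1, k=1
  s=17, ix=1, k=2
  s=22, ix=1, k=3
  s=24, ix=2, k=0
  s=28, ix=2, k=1
  s=34, ix=2, k=2
  s=42, ix=2, k=3

Final answer: 42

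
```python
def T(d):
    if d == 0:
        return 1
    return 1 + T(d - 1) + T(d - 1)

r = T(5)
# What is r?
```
Call trace (a repeated sub-call is expanded the first time; later identical calls just restate its return value):
T(d=5)
  T(d=4)
    T(d=3)
      T(d=2)
        T(d=1)
          T(d=0)
          -> return 1
          T(d=0)
          -> return 1
        -> return 3
        T(d=1) -> return 3  (same call as traced above)
      -> return 7
      T(d=2) -> return 7  (same call as traced above)
    -> return 15
    T(d=3) -> return 15  (same call as traced above)
  -> return 31
  T(d=4) -> return 31  (same call as traced above)
-> return 63

Final answer: 63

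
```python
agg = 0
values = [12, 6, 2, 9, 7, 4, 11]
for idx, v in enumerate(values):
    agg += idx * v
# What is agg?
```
Trace:
  agg=0
  agg=0, idx=0, v=12
  agg=6, idx=1, v=6
  agg=10, idx=2, v=2
  agg=37, idx=3, v=9
  agg=65, idx=4, v=7
  agg=85, idx=5, v=4
  agg=151, idx=6, v=11

Final answer: 151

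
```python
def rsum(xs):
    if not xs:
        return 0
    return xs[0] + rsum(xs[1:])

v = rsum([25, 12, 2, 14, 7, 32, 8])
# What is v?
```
Call trace:
rsum(xs=[25, 12, 2, 14, 7, 32, 8])
  rsum(xs=[12, 2, 14, 7, 32, 8])
    rsum(xs=[2, 14, 7, 32, 8])
      rsum(xs=[14, 7, 32, 8])
        rsum(xs=[7, 32, 8])
          rsum(xs=[32, 8])
            rsum(xs=[8])
              rsum(xs=[])
              -> return 0
            -> return 8
          -> return 40
        -> return 47
      -> return 61
    -> return 63
  -> return 75
-> return 100

Final answer: 100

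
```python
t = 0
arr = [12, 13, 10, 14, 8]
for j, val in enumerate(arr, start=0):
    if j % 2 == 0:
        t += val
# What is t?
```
Trace:
  t=0
  t=12, j=0, val=12
  t=12, j=1, val=13
  t=22, j=2, val=10
  t=22, j=3, val=14
  t=30, j=4, val=8

Final answer: 30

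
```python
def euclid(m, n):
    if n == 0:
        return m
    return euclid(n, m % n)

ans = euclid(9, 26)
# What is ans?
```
Call trace:
euclid(m=9, n=26)
  euclid(m=26, n=9)
    euclid(m=9, n=8)
      euclid(m=8, n=1)
        euclid(m=1, n=0)
        -> return 1
      -> return 1
    -> return 1
  -> return 1
-> return 1

Final answer: 1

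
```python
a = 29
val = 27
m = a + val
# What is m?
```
Trace:
  a=29
  a=29, val=27
  a=29, val=27, m=56

Final answer: 56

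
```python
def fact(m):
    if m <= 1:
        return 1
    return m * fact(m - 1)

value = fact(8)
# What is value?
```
Call trace:
fact(m=8)
  fact(m=7)
    fact(m=6)
      fact(m=5)
        fact(m=4)
          fact(m=3)
            fact(m=2)
              fact(m=1)
              -> return 1
            -> return 2
          -> return 6
        -> return 24
      -> return 120
    -> return 720
  -> return 5040
-> return 40320

Final answer: 40320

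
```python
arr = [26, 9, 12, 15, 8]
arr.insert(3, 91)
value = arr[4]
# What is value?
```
Trace:
  arr=[26, 9, 12, 15, 8]
  arr=[26, 9, 12, 91, 15, 8]
  arr=[26, 9, 12, 91, 15, 8], value=15

Final answer: 15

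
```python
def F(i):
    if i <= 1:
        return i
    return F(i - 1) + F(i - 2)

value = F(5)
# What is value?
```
Call trace (a repeated sub-call is expanded the first time; later identical calls just restate its return value):
F(i=5)
  F(i=4)
    F(i=3)
      F(i=2)
        F(i=1)
        -> return 1
        F(i=0)
        -> return 0
      -> return 1
      F(i=1)
      -> return 1
    -> return 2
    F(i=2) -> return 1  (same call as traced above)
  -> return 3
  F(i=3) -> return 2  (same call as traced above)
-> return 5

Final answer: 5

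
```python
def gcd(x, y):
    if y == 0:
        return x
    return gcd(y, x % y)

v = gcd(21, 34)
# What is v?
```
Call trace:
gcd(x=21, y=34)
  gcd(x=34, y=21)
    gcd(x=21, y=13)
      gcd(x=13, y=8)
        gcd(x=8, y=5)
          gcd(x=5, y=3)
            gcd(x=3, y=2)
              gcd(x=2, y=1)
                gcd(x=1, y=0)
                -> return 1
              -> return 1
            -> return 1
          -> return 1
        -> return 1
      -> return 1
    -> return 1
  -> return 1
-> return 1

Final answer: 1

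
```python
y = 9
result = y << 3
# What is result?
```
Trace:
  y=9
  y=9, result=72

Final answer: 72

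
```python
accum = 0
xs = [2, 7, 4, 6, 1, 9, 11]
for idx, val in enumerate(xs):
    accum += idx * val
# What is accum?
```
Trace:
  accum=0
  accum=0, idx=0, val=2
  accum=7, idx=1, val=7
  accum=15, idx=2, val=4
  accum=33, idx=3, val=6
  accum=37, idx=4, val=1
  accum=82, idx=5, val=9
  accum=148, idx=6, val=11

Final answer: 148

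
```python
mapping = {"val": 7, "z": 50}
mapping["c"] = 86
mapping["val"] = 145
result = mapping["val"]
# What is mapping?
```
Trace:
  mapping={'val': 7, 'z': 50}
  mapping={'val': 7, 'z': 50, 'c': 86}
  mapping={'val': 145, 'z': 50, 'c': 86}
  mapping={'val': 145, 'z': 50, 'c': 86}, result=145

Final answer: {'val': 145, 'z': 50, 'c': 86}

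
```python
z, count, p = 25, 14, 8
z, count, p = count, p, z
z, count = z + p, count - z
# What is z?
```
Trace:
  z=25, count=14, p=8
  z=14, count=8, p=25
  z=39, count=-6, p=25

Final answer: 39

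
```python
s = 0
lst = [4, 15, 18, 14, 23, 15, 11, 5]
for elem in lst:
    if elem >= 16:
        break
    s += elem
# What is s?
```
Trace:
  s=0
  s=4, elem=4
  s=19, elem=15
  s=19, elem=18

Final answer: 19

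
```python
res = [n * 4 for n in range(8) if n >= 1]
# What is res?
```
Trace:
  n=0
  n=1
  n=2
  n=3
  n=4
  n=5
  n=6
  n=7
  res=[4, 8, 12, 16, 20, 24, 28]

Final answer: [4, 8, 12, 16, 20, 24, 28]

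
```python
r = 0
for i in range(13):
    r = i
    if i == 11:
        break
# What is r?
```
Trace:
  r=0
  r=0, i=0
  r=1, i=1
  r=2, i=2
  r=3, i=3
  r=4, i=4
  r=5, i=5
  r=6, i=6
  r=7, i=7
  r=8, i=8
  r=9, i=9
  r=10, i=10
  r=11, i=11

Final answer: 11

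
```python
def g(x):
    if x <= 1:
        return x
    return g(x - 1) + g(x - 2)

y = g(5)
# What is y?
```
Call trace (a repeated sub-call is expanded the first time; later identical calls just restate its return value):
g(x=5)
  g(x=4)
    g(x=3)
      g(x=2)
        g(x=1)
        -> return 1
        g(x=0)
        -> return 0
      -> return 1
      g(x=1)
      -> return 1
    -> return 2
    g(x=2) -> return 1  (same call as traced above)
  -> return 3
  g(x=3) -> return 2  (same call as traced above)
-> return 5

Final answer: 5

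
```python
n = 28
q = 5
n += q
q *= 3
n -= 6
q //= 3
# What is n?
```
Trace:
  n=28
  n=28, q=5
  n=33, q=5
  n=33, q=15
  n=27, q=15
  n=27, q=5

Final answer: 27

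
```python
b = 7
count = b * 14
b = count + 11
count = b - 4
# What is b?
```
Trace:
  b=7
  b=7, count=98
  b=109, count=98
  b=109, count=105

Final answer: 109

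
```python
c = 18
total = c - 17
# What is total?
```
Trace:
  c=18
  c=18, total=1

Final answer: 1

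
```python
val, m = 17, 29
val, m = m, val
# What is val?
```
Trace:
  val=17, m=29
  val=29, m=17

Final answer: 29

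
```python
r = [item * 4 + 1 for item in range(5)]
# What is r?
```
Trace:
  item=0
  item=1
  item=2
  item=3
  item=4
  r=[1, 5, 9, 13, 17]

Final answer: [1, 5, 9, 13, 17]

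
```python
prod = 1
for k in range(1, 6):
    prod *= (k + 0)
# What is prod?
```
Trace:
  prod=1
  prod=1, k=1
  prod=2, k=2
  prod=6, k=3
  prod=24, k=4
  prod=120, k=5

Final answer: 120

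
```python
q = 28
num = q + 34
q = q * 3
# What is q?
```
Trace:
  q=28
  q=28, num=62
  q=84, num=62

Final answer: 84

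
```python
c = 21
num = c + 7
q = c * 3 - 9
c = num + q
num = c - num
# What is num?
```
Trace:
  c=21
  c=21, num=28
  c=21, num=28, q=54
  c=82, num=28, q=54
  c=82, num=54, q=54

Final answer: 54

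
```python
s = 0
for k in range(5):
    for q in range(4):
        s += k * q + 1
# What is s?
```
Trace:
  s=0
  s=1, k=0, q=0
  s=2, k=0, q=1
  s=3, k=0, q=2
  s=4, k=0, q=3
  s=5, k=1, q=0
  s=7, k=1, q=1
  s=10, k=1, q=2
  s=14, k=1, q=3
  s=15, k=2, q=0
  s=18, k=2, q=1
  s=23, k=2, q=2
  s=30, k=2, q=3
  s=31, k=3, q=0
  s=35, k=3, q=1
  s=42, k=3, q=2
  s=52, k=3, q=3
  s=53, k=4, q=0
  s=58, k=4, q=1
  s=67, k=4, q=2
  s=80, k=4, q=3

Final answer: 80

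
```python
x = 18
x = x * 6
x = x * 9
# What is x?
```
Trace:
  x=18
  x=108
  x=972

Final answer: 972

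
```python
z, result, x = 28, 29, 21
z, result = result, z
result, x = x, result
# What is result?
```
Trace:
  z=28, result=29, x=21
  z=29, result=28, x=21
  z=29, result=21, x=28

Final answer: 21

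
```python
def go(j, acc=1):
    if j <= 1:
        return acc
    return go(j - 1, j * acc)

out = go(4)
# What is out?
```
Call trace:
go(j=4, acc=1)
  go(j=3, acc=4)
    go(j=2, acc=12)
      go(j=1, acc=24)
      -> return 24
    -> return 24
  -> return 24
-> return 24

Final answer: 24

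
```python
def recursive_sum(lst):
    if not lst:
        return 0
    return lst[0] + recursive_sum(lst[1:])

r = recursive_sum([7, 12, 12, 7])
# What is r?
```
Call trace:
recursive_sum(lst=[7, 12, 12, 7])
  recursive_sum(lst=[12, 12, 7])
    recursive_sum(lst=[12, 7])
      recursive_sum(lst=[7])
        recursive_sum(lst=[])
        -> return 0
      -> return 7
    -> return 19
  -> return 31
-> return 38

Final answer: 38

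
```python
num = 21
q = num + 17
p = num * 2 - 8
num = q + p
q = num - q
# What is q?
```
Trace:
  num=21
  num=21, q=38
  num=21, q=38, p=34
  num=72, q=38, p=34
  num=72, q=34, p=34

Final answer: 34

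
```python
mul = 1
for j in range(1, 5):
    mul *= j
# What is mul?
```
Trace:
  mul=1
  mul=1, j=1
  mul=2, j=2
  mul=6, j=3
  mul=24, j=4

Final answer: 24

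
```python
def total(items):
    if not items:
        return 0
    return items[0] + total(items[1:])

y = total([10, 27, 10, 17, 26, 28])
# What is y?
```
Call trace:
total(items=[10, 27, 10, 17, 26, 28])
  total(items=[27, 10, 17, 26, 28])
    total(items=[10, 17, 26, 28])
      total(items=[17, 26, 28])
        total(items=[26, 28])
          total(items=[28])
            total(items=[])
            -> return 0
          -> return 28
        -> return 54
      -> return 71
    -> return 81
  -> return 108
-> return 118

Final answer: 118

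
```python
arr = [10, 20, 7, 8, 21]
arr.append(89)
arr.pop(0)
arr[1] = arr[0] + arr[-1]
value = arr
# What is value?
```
Trace:
  arr=[10, 20, 7, 8, 21]
  arr=[10, 20, 7, 8, 21, 89]
  arr=[20, 7, 8, 21, 89]
  arr=[20, 109, 8, 21, 89]
  arr=[20, 109, 8, 21, 89], value=[20, 109, 8, 21, 89]

Final answer: [20, 109, 8, 21, 89]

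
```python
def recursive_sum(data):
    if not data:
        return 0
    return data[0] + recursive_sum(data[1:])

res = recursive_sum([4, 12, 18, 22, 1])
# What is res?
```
Call trace:
recursive_sum(data=[4, 12, 18, 22, 1])
  recursive_sum(data=[12, 18, 22, 1])
    recursive_sum(data=[18, 22, 1])
      recursive_sum(data=[22, 1])
        recursive_sum(data=[1])
          recursive_sum(data=[])
          -> return 0
        -> return 1
      -> return 23
    -> return 41
  -> return 53
-> return 57

Final answer: 57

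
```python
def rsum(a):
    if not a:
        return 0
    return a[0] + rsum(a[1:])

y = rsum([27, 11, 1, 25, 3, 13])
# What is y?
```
Call trace:
rsum(a=[27, 11, 1, 25, 3, 13])
  rsum(a=[11, 1, 25, 3, 13])
    rsum(a=[1, 25, 3, 13])
      rsum(a=[25, 3, 13])
        rsum(a=[3, 13])
          rsum(a=[13])
            rsum(a=[])
            -> return 0
          -> return 13
        -> return 16
      -> return 41
    -> return 42
  -> return 53
-> return 80

Final answer: 80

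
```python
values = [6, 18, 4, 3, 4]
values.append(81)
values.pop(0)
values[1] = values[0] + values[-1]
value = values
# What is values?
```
Trace:
  values=[6, 18, 4, 3, 4]
  values=[6, 18, 4, 3, 4, 81]
  values=[18, 4, 3, 4, 81]
  values=[18, 99, 3, 4, 81]
  values=[18, 99, 3, 4, 81], value=[18, 99, 3, 4, 81]

Final answer: [18, 99, 3, 4, 81]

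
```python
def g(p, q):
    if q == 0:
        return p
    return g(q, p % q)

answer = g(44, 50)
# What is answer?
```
Call trace:
g(p=44, q=50)
  g(p=50, q=44)
    g(p=44, q=6)
      g(p=6, q=2)
        g(p=2, q=0)
        -> return 2
      -> return 2
    -> return 2
  -> return 2
-> return 2

Final answer: 2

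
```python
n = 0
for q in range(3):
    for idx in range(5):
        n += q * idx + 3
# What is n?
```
Trace:
  n=0
  n=3, q=0, idx=0
  n=6, q=0, idx=1
  n=9, q=0, idx=2
  n=12, q=0, idx=3
  n=15, q=0, idx=4
  n=18, q=1, idx=0
  n=22, q=1, idx=1
  n=27, q=1, idx=2
  n=33, q=1, idx=3
  n=40, q=1, idx=4
  n=43, q=2, idx=0
  n=48, q=2, idx=1
  n=55, q=2, idx=2
  n=64, q=2, idx=3
  n=75, q=2, idx=4

Final answer: 75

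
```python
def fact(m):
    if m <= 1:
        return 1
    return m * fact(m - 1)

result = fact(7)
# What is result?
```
Call trace:
fact(m=7)
  fact(m=6)
    fact(m=5)
      fact(m=4)
        fact(m=3)
          fact(m=2)
            fact(m=1)
            -> return 1
          -> return 2
        -> return 6
      -> return 24
    -> return 120
  -> return 720
-> return 5040

Final answer: 5040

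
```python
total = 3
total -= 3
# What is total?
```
Trace:
  total=3
  total=0

Final answer: 0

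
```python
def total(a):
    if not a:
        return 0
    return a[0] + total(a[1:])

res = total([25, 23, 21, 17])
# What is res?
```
Call trace:
total(a=[25, 23, 21, 17])
  total(a=[23, 21, 17])
    total(a=[21, 17])
      total(a=[17])
        total(a=[])
        -> return 0
      -> return 17
    -> return 38
  -> return 61
-> return 86

Final answer: 86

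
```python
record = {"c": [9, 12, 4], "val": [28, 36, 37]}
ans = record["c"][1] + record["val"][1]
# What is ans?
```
Trace:
  record={'c': [9, 12, 4], 'val': [28, 36, 37]}
  record={'c': [9, 12, 4], 'val': [28, 36, 37]}, ans=48

Final answer: 48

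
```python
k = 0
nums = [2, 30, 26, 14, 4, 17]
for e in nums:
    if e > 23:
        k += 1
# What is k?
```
Trace:
  k=0
  k=0, e=2
  k=1, e=30
  k=2, e=26
  k=2, e=14
  k=2, e=4
  k=2, e=17

Final answer: 2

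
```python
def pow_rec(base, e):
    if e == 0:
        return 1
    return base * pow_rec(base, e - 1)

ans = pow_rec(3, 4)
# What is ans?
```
Call trace:
pow_rec(base=3, e=4)
  pow_rec(base=3, e=3)
    pow_rec(base=3, e=2)
      pow_rec(base=3, e=1)
        pow_rec(base=3, e=0)
        -> return 1
      -> return 3
    -> return 9
  -> return 27
-> return 81

Final answer: 81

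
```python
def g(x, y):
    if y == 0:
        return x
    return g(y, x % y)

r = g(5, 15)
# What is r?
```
Call trace:
g(x=5, y=15)
  g(x=15, y=5)
    g(x=5, y=0)
    -> return 5
  -> return 5
-> return 5

Final answer: 5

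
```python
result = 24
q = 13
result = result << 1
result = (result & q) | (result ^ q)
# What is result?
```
Trace:
  result=24
  result=24, q=13
  result=48, q=13
  result=61, q=13

Final answer: 61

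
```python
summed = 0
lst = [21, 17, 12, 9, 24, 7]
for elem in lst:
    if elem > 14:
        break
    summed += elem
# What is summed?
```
Trace:
  summed=0
  summed=0, elem=21

Final answer: 0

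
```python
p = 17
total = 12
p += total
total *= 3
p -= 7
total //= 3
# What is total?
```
Trace:
  p=17
  p=17, total=12
  p=29, total=12
  p=29, total=36
  p=22, total=36
  p=22, total=12

Final answer: 12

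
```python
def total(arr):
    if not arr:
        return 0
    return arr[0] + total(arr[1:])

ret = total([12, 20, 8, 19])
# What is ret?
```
Call trace:
total(arr=[12, 20, 8, 19])
  total(arr=[20, 8, 19])
    total(arr=[8, 19])
      total(arr=[19])
        total(arr=[])
        -> return 0
      -> return 19
    -> return 27
  -> return 47
-> return 59

Final answer: 59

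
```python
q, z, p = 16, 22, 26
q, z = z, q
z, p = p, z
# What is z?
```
Trace:
  q=16, z=22, p=26
  q=22, z=16, p=26
  q=22, z=26, p=16

Final answer: 26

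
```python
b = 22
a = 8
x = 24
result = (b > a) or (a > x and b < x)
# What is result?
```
Trace:
  b=22
  b=22, a=8
  b=22, a=8, x=24
  b=22, a=8, x=24, result=True

Final answer: True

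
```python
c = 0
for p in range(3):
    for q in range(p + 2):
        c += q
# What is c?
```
Trace:
  c=0
  c=0, p=0, q=0
  c=1, p=0, q=1
  c=1, p=1, q=0
  c=2, p=1, q=1
  c=4, p=1, q=2
  c=4, p=2, q=0
  c=5, p=2, q=1
  c=7, p=2, q=2
  c=10, p=2, q=3

Final answer: 10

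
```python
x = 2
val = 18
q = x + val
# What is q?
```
Trace:
  x=2
  x=2, val=18
  x=2, val=18, q=20

Final answer: 20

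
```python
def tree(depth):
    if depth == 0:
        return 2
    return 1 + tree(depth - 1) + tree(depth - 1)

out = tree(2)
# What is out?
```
Call trace (a repeated sub-call is expanded the first time; later identical calls just restate its return value):
tree(depth=2)
  tree(depth=1)
    tree(depth=0)
    -> return 2
    tree(depth=0)
    -> return 2
  -> return 5
  tree(depth=1) -> return 5  (same call as traced above)
-> return 11

Final answer: 11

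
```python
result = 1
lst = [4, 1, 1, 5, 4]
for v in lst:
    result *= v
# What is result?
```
Trace:
  result=1
  result=4, v=4
  result=4, v=1
  result=4, v=1
  result=20, v=5
  result=80, v=4

Final answer: 80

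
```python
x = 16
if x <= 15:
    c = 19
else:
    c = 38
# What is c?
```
Trace:
  x=16
  x=16, c=38

Final answer: 38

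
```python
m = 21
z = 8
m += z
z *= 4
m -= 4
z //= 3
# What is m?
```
Trace:
  m=21
  m=21, z=8
  m=29, z=8
  m=29, z=32
  m=25, z=32
  m=25, z=10

Final answer: 25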